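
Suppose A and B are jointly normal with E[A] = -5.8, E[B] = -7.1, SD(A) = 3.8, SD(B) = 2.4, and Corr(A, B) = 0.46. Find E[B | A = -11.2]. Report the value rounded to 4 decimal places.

-8.6688

The regression of B on A has slope ρ·σ_B/σ_A and passes through (μ_A, μ_B).
E[B | A=-11.2] = -7.1 + (0.46)·(2.4/3.8)·(-11.2 − (-5.8)) = -7.1 + (0.290526)·(-5.4) = -8.6688.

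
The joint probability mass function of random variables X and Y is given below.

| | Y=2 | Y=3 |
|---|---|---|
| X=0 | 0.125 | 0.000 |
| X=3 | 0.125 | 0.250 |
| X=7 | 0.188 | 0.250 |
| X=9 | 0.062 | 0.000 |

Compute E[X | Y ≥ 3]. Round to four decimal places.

5.0000

P(Y ≥ 3) = 0.500.
Σ X·P over the event = 3·(0.250) + 7·(0.250) = 2.500.
E[X | Y ≥ 3] = (2.500) / (0.500) = 5.0000.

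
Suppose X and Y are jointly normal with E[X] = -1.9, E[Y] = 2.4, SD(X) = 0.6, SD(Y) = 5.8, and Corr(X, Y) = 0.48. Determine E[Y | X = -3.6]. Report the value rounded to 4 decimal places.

The regression of Y on X has slope ρ·σ_Y/σ_X and passes through (μ_X, μ_Y).
E[Y | X=-3.6] = 2.4 + (0.48)·(5.8/0.6)·(-3.6 − (-1.9)) = 2.4 + (4.64)·(-1.7) = -5.4880.

-5.4880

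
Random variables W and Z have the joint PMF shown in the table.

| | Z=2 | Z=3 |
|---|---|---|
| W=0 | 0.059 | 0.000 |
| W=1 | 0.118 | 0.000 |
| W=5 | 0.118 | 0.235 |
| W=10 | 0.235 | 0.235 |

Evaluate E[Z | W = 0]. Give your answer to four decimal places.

P(W = 0) = 0.059.
Σ Z·P over the event = 2·(0.059) = 0.118.
E[Z | W = 0] = (0.118) / (0.059) = 2.0000.

2.0000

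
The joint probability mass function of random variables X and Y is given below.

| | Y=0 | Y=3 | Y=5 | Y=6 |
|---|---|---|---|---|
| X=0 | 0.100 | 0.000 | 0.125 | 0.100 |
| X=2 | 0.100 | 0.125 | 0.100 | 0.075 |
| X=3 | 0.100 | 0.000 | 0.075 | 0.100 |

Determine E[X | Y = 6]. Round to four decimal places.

P(Y = 6) = 0.275.
Σ X·P over the event = 0·(0.100) + 2·(0.075) + 3·(0.100) = 0.450.
E[X | Y = 6] = (0.450) / (0.275) = 1.6364.

1.6364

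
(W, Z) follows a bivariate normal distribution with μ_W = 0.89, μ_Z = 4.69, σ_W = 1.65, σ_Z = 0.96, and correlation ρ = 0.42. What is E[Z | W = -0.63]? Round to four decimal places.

4.3186

For a bivariate normal, E[Z | W=x] = μ_Z + ρ·(σ_Z/σ_W)·(x − μ_W).
E[Z | W=-0.63] = 4.69 + (0.42)·(0.96/1.65)·(-0.63 − (0.89)) = 4.69 + (0.24436)·(-1.52) = 4.3186.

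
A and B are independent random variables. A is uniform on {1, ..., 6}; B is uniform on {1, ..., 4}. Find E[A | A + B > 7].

16/3

P(A + B > 7) = 1/4.
Summing A·P(x,y) over outcomes with A + B > 7 gives 4/3.
E[A | A + B > 7] = (4/3) / (1/4) = 16/3.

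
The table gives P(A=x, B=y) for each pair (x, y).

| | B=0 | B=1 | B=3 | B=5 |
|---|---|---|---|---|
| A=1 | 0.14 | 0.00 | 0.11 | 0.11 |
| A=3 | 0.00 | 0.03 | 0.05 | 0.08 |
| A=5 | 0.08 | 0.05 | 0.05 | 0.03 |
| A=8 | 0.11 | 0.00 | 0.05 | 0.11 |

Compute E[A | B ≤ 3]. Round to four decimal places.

P(B ≤ 3) = 0.67.
Summing A·P(A=x,B=y) over the conditioning event gives 2.67.
E[A | B ≤ 3] = (2.67) / (0.67) = 3.9851.

3.9851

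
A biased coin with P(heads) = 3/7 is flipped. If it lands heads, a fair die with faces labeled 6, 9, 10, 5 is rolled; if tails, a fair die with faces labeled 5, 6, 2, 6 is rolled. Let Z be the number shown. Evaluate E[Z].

83/14

E[Z | heads] = (6+9+10+5)/4 = 15/2.
E[Z | tails] = (5+6+2+6)/4 = 19/4.
E[Z] = (3/7)·(15/2) + (4/7)·(19/4) = 83/14.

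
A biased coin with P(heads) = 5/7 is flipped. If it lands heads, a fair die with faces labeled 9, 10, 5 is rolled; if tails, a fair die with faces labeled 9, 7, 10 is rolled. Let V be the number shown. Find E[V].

E[V | heads] = (9+10+5)/3 = 8.
E[V | tails] = (9+7+10)/3 = 26/3.
By the law of total expectation,
E[V] = (5/7)·(8) + (2/7)·(26/3) = 172/21.

172/21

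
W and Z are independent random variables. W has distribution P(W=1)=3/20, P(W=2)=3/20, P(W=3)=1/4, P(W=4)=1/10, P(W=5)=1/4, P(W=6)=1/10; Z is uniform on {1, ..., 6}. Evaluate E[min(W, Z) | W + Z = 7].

P(W + Z = 7) = 1/6.
Summing min(W,Z)·P(x,y) over outcomes with W + Z = 7 gives 7/20.
E[min(W, Z) | W + Z = 7] = (7/20) / (1/6) = 21/10.

21/10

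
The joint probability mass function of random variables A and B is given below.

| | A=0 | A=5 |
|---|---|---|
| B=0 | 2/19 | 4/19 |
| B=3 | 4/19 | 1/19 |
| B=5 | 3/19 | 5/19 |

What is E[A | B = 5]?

P(B = 5) = 8/19.
Σ A·P over the event = 0·(3/19) + 5·(5/19) = 25/19.
E[A | B = 5] = (25/19) / (8/19) = 25/8.

25/8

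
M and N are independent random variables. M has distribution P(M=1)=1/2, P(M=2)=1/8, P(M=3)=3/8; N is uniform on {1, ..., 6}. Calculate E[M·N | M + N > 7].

P(M + N > 7) = 7/48.
Summing MN·P(x,y) over outcomes with M + N > 7 gives 37/16.
E[M·N | M + N > 7] = (37/16) / (7/48) = 111/7.

111/7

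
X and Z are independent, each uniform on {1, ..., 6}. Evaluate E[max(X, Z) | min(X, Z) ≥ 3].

P(min(X, Z) ≥ 3) = 4/9.
Summing max(X,Z)·P(x,y) over outcomes with min(X, Z) ≥ 3 gives 41/18.
E[max(X, Z) | min(X, Z) ≥ 3] = (41/18) / (4/9) = 41/8.

41/8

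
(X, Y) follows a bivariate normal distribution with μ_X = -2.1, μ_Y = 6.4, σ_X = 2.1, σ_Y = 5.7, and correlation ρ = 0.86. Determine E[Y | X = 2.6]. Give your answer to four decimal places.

For a bivariate normal, E[Y | X=x] = μ_Y + ρ·(σ_Y/σ_X)·(x − μ_X).
E[Y | X=2.6] = 6.4 + (0.86)·(5.7/2.1)·(2.6 − (-2.1)) = 6.4 + (2.334286)·(4.7) = 17.3711.

17.3711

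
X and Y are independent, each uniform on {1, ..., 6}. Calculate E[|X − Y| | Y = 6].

Outcomes with Y = 6: (1,6), (2,6), (3,6), (4,6), (5,6), (6,6), each with probability 1/36.
E[|X − Y| | Y = 6] = (5 + 4 + 3 + 2 + 1 + 0) / 6 = 5/2.

5/2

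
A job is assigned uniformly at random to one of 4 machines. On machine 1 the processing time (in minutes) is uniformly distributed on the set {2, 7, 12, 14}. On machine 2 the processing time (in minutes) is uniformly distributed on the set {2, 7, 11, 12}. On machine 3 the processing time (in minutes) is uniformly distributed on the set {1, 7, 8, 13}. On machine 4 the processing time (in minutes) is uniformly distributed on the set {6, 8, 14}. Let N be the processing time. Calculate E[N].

E[N | machine 1] = (2+7+12+14)/4 = 35/4.
E[N | machine 2] = (2+7+11+12)/4 = 8.
E[N | machine 3] = (1+7+8+13)/4 = 29/4.
E[N | machine 4] = (6+8+14)/3 = 28/3.
E[N] = (1/4)·(35/4) + (1/4)·(8) + (1/4)·(29/4) + (1/4)·(28/3) = 25/3.

25/3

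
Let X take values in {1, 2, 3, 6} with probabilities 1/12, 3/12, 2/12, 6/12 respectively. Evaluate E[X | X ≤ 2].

P(X ≤ 2) = 1/3.
Σ over the event: 1·1/12 + 2·1/4 = 7/12.
E[X | X ≤ 2] = (7/12) / (1/3) = 7/4.

7/4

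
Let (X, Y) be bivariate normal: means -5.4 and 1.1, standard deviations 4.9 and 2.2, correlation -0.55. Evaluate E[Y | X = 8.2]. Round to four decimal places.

-2.2584

The regression of Y on X has slope ρ·σ_Y/σ_X and passes through (μ_X, μ_Y).
E[Y | X=8.2] = 1.1 + (-0.55)·(2.2/4.9)·(8.2 − (-5.4)) = 1.1 + (-0.24694)·(13.6) = -2.2584.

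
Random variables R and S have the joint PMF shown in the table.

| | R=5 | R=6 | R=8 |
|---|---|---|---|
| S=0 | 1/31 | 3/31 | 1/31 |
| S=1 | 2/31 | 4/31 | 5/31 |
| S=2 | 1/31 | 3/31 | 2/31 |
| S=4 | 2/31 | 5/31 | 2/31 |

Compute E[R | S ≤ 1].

105/16

P(S ≤ 1) = 16/31.
Σ R·P over the event = 5·(1/31) + 5·(2/31) + 6·(3/31) + 6·(4/31) + 8·(1/31) + 8·(5/31) = 105/31.
E[R | S ≤ 1] = (105/31) / (16/31) = 105/16.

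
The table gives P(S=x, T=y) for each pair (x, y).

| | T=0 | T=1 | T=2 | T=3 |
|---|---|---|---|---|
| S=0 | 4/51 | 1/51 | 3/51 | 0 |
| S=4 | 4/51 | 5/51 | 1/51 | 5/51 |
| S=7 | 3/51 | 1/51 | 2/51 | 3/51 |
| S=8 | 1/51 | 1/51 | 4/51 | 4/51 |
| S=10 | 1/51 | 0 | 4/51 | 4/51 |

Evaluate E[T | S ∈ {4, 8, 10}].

P(S ∈ {4, 8, 10}) = 2/3.
Summing T·P(S=x,T=y) over the conditioning event gives 21/17.
E[T | S ∈ {4, 8, 10}] = (21/17) / (2/3) = 63/34.

63/34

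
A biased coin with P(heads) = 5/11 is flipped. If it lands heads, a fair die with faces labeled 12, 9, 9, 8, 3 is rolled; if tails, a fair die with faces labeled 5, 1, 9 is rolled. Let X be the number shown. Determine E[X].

71/11

E[X | heads] = (12+9+9+8+3)/5 = 41/5.
E[X | tails] = (5+1+9)/3 = 5.
E[X] = (5/11)·(41/5) + (6/11)·(5) = 71/11.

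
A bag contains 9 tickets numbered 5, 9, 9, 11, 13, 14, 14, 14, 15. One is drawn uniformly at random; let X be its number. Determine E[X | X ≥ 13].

14

P(X ≥ 13) = 5/9.
Σ over the event: 13·1/9 + 14·1/3 + 15·1/9 = 70/9.
E[X | X ≥ 13] = (70/9) / (5/9) = 14.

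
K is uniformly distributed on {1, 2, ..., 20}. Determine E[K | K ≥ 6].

13

P(K ≥ 6) = 3/4.
E[K | K ≥ 6] = (39/4) / (3/4) = 13.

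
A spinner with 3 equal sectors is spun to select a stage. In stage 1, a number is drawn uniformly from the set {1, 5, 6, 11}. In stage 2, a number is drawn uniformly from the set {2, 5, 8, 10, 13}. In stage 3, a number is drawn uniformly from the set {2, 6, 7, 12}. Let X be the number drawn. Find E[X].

67/10

E[X | stage 1] = (1+5+6+11)/4 = 23/4.
E[X | stage 2] = (2+5+8+10+13)/5 = 38/5.
E[X | stage 3] = (2+6+7+12)/4 = 27/4.
E[X] = (1/3)·(23/4) + (1/3)·(38/5) + (1/3)·(27/4) = 67/10.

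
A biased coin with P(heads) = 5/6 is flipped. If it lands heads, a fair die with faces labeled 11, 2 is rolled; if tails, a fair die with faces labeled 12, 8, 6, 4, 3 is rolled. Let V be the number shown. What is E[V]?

E[V | heads] = (11+2)/2 = 13/2.
E[V | tails] = (12+8+6+4+3)/5 = 33/5.
By the law of total expectation,
E[V] = (5/6)·(13/2) + (1/6)·(33/5) = 391/60.

391/60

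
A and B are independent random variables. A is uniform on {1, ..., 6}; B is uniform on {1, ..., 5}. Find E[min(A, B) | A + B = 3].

1

Outcomes with A + B = 3: (1,2), (2,1), each with probability 1/30.
E[min(A, B) | A + B = 3] = (1 + 1) / 2 = 1.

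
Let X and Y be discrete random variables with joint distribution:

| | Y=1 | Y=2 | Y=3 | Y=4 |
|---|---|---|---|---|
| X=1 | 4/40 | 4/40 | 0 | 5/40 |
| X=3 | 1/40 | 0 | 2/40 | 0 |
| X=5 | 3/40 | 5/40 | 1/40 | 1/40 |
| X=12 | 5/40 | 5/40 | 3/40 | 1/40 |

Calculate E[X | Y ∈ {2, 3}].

P(Y ∈ {2, 3}) = 1/2.
Σ X·P over the event = 1·(4/40) + 3·(2/40) + 5·(5/40) + 5·(1/40) + 12·(5/40) + 12·(3/40) = 17/5.
E[X | Y ∈ {2, 3}] = (17/5) / (1/2) = 34/5.

34/5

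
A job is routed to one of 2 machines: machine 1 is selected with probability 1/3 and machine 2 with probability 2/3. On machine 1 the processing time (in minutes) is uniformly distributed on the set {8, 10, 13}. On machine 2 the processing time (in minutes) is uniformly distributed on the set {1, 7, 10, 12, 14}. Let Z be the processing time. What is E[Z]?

419/45

E[Z | machine 1] = (8+10+13)/3 = 31/3.
E[Z | machine 2] = (1+7+10+12+14)/5 = 44/5.
E[Z] = (1/3)·(31/3) + (2/3)·(44/5) = 419/45.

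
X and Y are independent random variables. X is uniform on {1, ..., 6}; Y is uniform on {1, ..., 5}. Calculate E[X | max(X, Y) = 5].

35/9

Outcomes with max(X, Y) = 5: (1,5), (2,5), (3,5), (4,5), (5,1), (5,2), (5,3), (5,4), (5,5), each with probability 1/30.
E[X | max(X, Y) = 5] = (1 + 2 + 3 + 4 + 5 + 5 + 5 + 5 + 5) / 9 = 35/9.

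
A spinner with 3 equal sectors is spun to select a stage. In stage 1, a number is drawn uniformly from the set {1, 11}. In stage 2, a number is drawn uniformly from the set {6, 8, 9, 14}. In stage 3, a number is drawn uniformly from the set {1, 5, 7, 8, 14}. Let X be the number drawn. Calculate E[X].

E[X | stage 1] = (1+11)/2 = 6.
E[X | stage 2] = (6+8+9+14)/4 = 37/4.
E[X | stage 3] = (1+5+7+8+14)/5 = 7.
By the law of total expectation,
E[X] = (1/3)·(6) + (1/3)·(37/4) + (1/3)·(7) = 89/12.

89/12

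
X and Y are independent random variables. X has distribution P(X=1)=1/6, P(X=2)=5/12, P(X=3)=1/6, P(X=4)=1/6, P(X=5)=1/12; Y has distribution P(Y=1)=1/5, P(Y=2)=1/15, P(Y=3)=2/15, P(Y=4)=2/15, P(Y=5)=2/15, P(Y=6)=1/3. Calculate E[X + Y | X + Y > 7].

599/68

P(X + Y > 7) = 17/45.
Summing (X+Y)·P(x,y) over outcomes with X + Y > 7 gives 599/180.
E[X + Y | X + Y > 7] = (599/180) / (17/45) = 599/68.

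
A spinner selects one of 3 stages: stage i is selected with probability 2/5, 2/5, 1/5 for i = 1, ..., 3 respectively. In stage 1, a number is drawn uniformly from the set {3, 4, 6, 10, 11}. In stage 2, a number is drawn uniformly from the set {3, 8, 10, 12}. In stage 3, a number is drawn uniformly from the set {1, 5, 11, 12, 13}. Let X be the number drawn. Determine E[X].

E[X | stage 1] = (3+4+6+10+11)/5 = 34/5.
E[X | stage 2] = (3+8+10+12)/4 = 33/4.
E[X | stage 3] = (1+5+11+12+13)/5 = 42/5.
By the law of total expectation,
E[X] = (2/5)·(34/5) + (2/5)·(33/4) + (1/5)·(42/5) = 77/10.

77/10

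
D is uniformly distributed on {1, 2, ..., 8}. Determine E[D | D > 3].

Given D > 3, D is equally likely to be any of {4, 5, 6, 7, 8}.
E[D | D > 3] = (4 + 5 + 6 + 7 + 8) / 5 = 6.

6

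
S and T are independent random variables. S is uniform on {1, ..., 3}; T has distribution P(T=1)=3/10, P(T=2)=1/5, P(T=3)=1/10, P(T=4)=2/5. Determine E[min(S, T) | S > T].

P(S > T) = 4/15.
Summing min(S,T)·P(x,y) over outcomes with S > T gives 1/3.
E[min(S, T) | S > T] = (1/3) / (4/15) = 5/4.

5/4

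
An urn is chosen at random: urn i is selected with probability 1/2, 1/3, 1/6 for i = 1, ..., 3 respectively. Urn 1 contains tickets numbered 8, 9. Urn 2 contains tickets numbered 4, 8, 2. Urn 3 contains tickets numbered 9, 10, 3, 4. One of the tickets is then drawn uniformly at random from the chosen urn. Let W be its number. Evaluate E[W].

62/9

E[W | urn 1] = (8+9)/2 = 17/2.
E[W | urn 2] = (4+8+2)/3 = 14/3.
E[W | urn 3] = (9+10+3+4)/4 = 13/2.
By the law of total expectation,
E[W] = (1/2)·(17/2) + (1/3)·(14/3) + (1/6)·(13/2) = 62/9.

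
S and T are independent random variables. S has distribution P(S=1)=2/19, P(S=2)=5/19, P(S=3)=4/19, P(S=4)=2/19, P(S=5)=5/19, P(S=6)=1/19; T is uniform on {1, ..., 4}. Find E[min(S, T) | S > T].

P(S > T) = 43/76.
Summing min(S,T)·P(x,y) over outcomes with S > T gives 89/76.
E[min(S, T) | S > T] = (89/76) / (43/76) = 89/43.

89/43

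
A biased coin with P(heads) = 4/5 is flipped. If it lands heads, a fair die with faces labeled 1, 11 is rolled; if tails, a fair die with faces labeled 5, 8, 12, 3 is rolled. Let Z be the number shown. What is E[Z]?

31/5

E[Z | heads] = (1+11)/2 = 6.
E[Z | tails] = (5+8+12+3)/4 = 7.
By the law of total expectation,
E[Z] = (4/5)·(6) + (1/5)·(7) = 31/5.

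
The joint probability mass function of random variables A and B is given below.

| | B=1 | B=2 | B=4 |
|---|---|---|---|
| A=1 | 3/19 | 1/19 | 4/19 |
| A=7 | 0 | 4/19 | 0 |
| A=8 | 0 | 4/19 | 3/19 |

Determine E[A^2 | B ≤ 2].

38

P(B ≤ 2) = 12/19.
Σ A^2·P over the event = 1·(3/19) + 1·(1/19) + 49·(4/19) + 64·(4/19) = 24.
E[A^2 | B ≤ 2] = (24) / (12/19) = 38.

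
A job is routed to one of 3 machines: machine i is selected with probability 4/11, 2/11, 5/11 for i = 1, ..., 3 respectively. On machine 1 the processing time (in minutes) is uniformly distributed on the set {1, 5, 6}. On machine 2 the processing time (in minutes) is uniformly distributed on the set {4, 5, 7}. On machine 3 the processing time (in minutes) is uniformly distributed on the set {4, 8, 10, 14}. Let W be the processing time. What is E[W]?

E[W | machine 1] = (1+5+6)/3 = 4.
E[W | machine 2] = (4+5+7)/3 = 16/3.
E[W | machine 3] = (4+8+10+14)/4 = 9.
E[W] = (4/11)·(4) + (2/11)·(16/3) + (5/11)·(9) = 215/33.

215/33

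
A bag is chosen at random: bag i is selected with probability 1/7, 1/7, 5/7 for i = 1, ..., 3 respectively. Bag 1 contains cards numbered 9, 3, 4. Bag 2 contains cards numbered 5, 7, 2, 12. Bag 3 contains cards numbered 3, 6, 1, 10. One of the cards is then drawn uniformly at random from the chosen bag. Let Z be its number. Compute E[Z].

E[Z | bag 1] = (9+3+4)/3 = 16/3.
E[Z | bag 2] = (5+7+2+12)/4 = 13/2.
E[Z | bag 3] = (3+6+1+10)/4 = 5.
E[Z] = (1/7)·(16/3) + (1/7)·(13/2) + (5/7)·(5) = 221/42.

221/42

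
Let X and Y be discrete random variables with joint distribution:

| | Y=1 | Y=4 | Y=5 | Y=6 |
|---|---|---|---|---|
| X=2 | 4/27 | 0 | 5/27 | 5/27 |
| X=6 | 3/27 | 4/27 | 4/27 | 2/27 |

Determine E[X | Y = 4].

6

P(Y = 4) = 4/27.
Σ X·P over the event = 6·(4/27) = 8/9.
E[X | Y = 4] = (8/9) / (4/27) = 6.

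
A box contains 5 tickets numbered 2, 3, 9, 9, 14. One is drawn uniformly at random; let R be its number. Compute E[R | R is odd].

7

P(R is odd) = 3/5.
Σ over the event: 3·1/5 + 9·2/5 = 21/5.
E[R | R is odd] = (21/5) / (3/5) = 7.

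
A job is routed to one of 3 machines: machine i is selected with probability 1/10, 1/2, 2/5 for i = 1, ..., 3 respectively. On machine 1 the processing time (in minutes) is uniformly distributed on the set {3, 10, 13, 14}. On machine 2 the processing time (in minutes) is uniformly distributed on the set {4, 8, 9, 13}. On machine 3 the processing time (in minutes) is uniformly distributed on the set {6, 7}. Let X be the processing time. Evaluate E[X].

E[X | machine 1] = (3+10+13+14)/4 = 10.
E[X | machine 2] = (4+8+9+13)/4 = 17/2.
E[X | machine 3] = (6+7)/2 = 13/2.
By the law of total expectation,
E[X] = (1/10)·(10) + (1/2)·(17/2) + (2/5)·(13/2) = 157/20.

157/20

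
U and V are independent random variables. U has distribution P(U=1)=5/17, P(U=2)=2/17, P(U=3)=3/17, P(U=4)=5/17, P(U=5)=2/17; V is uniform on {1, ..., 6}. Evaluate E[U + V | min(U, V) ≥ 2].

91/12

P(min(U, V) ≥ 2) = 10/17.
Summing (U+V)·P(x,y) over outcomes with min(U, V) ≥ 2 gives 455/102.
E[U + V | min(U, V) ≥ 2] = (455/102) / (10/17) = 91/12.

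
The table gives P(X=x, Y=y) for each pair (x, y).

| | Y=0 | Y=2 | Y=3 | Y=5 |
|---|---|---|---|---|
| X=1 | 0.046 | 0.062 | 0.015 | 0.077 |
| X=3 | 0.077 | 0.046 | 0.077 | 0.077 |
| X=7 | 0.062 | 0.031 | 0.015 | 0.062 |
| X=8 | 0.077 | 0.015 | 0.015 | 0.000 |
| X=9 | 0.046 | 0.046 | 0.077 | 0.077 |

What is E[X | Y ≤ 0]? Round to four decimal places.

P(Y ≤ 0) = 0.308.
Summing X·P(X=x,Y=y) over the conditioning event gives 1.741.
E[X | Y ≤ 0] = (1.741) / (0.308) = 5.6526.

5.6526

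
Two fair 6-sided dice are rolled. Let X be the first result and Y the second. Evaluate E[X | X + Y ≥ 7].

13/3

P(X + Y ≥ 7) = 7/12.
Summing X·P(x,y) over outcomes with X + Y ≥ 7 gives 91/36.
E[X | X + Y ≥ 7] = (91/36) / (7/12) = 13/3.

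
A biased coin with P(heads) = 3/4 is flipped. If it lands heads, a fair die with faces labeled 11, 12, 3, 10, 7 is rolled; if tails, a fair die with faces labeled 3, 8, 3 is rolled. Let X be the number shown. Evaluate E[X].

E[X | heads] = (11+12+3+10+7)/5 = 43/5.
E[X | tails] = (3+8+3)/3 = 14/3.
E[X] = (3/4)·(43/5) + (1/4)·(14/3) = 457/60.

457/60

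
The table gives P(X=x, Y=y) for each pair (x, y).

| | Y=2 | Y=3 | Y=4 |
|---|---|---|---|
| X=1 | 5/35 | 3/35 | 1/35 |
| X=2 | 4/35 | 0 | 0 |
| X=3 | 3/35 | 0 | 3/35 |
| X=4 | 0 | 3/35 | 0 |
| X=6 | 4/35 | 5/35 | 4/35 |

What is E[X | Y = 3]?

45/11

P(Y = 3) = 11/35.
Σ X·P over the event = 1·(3/35) + 4·(3/35) + 6·(5/35) = 9/7.
E[X | Y = 3] = (9/7) / (11/35) = 45/11.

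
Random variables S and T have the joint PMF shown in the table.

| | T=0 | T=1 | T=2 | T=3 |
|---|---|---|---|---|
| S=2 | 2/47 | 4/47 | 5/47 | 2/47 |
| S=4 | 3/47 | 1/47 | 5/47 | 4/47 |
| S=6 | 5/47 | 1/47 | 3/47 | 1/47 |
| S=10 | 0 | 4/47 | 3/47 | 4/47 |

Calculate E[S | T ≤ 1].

P(T ≤ 1) = 20/47.
Σ S·P over the event = 2·(2/47) + 2·(4/47) + 4·(3/47) + 4·(1/47) + 6·(5/47) + 6·(1/47) + 10·(4/47) = 104/47.
E[S | T ≤ 1] = (104/47) / (20/47) = 26/5.

26/5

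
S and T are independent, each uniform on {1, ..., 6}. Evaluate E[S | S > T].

14/3

P(S > T) = 5/12.
Summing S·P(x,y) over outcomes with S > T gives 35/18.
E[S | S > T] = (35/18) / (5/12) = 14/3.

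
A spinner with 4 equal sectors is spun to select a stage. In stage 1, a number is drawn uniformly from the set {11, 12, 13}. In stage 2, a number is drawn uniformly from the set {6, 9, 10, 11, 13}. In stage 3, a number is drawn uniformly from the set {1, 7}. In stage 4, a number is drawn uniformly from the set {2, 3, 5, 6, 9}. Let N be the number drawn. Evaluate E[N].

77/10

E[N | stage 1] = (11+12+13)/3 = 12.
E[N | stage 2] = (6+9+10+11+13)/5 = 49/5.
E[N | stage 3] = (1+7)/2 = 4.
E[N | stage 4] = (2+3+5+6+9)/5 = 5.
By the law of total expectation,
E[N] = (1/4)·(12) + (1/4)·(49/5) + (1/4)·(4) + (1/4)·(5) = 77/10.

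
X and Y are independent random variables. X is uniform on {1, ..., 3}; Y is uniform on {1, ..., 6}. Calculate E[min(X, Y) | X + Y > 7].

8/3

Outcomes with X + Y > 7: (2,6), (3,5), (3,6), each with probability 1/18.
E[min(X, Y) | X + Y > 7] = (2 + 3 + 3) / 3 = 8/3.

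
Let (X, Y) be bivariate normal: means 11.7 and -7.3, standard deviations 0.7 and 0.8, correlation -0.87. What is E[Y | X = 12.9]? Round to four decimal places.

For a bivariate normal, E[Y | X=x] = μ_Y + ρ·(σ_Y/σ_X)·(x − μ_X).
E[Y | X=12.9] = -7.3 + (-0.87)·(0.8/0.7)·(12.9 − (11.7)) = -7.3 + (-0.99429)·(1.2) = -8.4931.

-8.4931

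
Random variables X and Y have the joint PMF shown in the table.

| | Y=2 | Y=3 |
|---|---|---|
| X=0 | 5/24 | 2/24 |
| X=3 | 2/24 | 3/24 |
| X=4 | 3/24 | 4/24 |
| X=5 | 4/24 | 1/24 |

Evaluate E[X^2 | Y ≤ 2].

83/7

P(Y ≤ 2) = 7/12.
Σ X^2·P over the event = 0·(5/24) + 9·(2/24) + 16·(3/24) + 25·(4/24) = 83/12.
E[X^2 | Y ≤ 2] = (83/12) / (7/12) = 83/7.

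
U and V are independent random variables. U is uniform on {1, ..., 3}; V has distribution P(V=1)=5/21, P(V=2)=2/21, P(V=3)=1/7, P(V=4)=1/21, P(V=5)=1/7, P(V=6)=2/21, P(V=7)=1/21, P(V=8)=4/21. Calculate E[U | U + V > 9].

23/9

P(U + V > 9) = 1/7.
Summing U·P(x,y) over outcomes with U + V > 9 gives 23/63.
E[U | U + V > 9] = (23/63) / (1/7) = 23/9.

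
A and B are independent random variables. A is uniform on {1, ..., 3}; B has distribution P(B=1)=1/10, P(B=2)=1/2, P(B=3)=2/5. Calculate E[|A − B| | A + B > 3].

19/23

P(A + B > 3) = 23/30.
Summing |A−B|·P(x,y) over outcomes with A + B > 3 gives 19/30.
E[|A − B| | A + B > 3] = (19/30) / (23/30) = 19/23.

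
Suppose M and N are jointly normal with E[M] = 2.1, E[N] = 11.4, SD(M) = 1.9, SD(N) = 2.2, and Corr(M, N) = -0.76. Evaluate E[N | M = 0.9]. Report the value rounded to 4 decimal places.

E[N | M=x] = μ_N + ρ(σ_N/σ_M)(x − μ_M) for jointly normal variables.
E[N | M=0.9] = 11.4 + (-0.76)·(2.2/1.9)·(0.9 − (2.1)) = 11.4 + (-0.88)·(-1.2) = 12.4560.

12.4560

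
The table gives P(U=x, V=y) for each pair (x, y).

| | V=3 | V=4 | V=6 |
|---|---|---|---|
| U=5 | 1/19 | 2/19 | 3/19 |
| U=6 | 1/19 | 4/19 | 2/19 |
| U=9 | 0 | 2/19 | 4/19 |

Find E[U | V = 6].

7

P(V = 6) = 9/19.
Σ U·P over the event = 5·(3/19) + 6·(2/19) + 9·(4/19) = 63/19.
E[U | V = 6] = (63/19) / (9/19) = 7.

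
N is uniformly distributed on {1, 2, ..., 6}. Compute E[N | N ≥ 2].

4

Given N ≥ 2, N is equally likely to be any of {2, 3, 4, 5, 6}.
E[N | N ≥ 2] = (2 + 3 + 4 + 5 + 6) / 5 = 4.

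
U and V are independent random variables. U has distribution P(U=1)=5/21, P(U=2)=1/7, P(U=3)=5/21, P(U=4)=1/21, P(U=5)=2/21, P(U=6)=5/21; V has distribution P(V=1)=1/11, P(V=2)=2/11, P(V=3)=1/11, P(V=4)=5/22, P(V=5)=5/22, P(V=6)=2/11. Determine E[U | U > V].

201/40

P(U > V) = 80/231.
Summing U·P(x,y) over outcomes with U > V gives 134/77.
E[U | U > V] = (134/77) / (80/231) = 201/40.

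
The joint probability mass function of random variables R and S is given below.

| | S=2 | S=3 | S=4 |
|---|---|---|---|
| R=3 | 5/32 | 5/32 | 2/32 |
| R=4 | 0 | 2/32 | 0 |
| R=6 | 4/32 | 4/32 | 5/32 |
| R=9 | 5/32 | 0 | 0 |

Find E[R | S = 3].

P(S = 3) = 11/32.
Σ R·P over the event = 3·(5/32) + 4·(2/32) + 6·(4/32) = 47/32.
E[R | S = 3] = (47/32) / (11/32) = 47/11.

47/11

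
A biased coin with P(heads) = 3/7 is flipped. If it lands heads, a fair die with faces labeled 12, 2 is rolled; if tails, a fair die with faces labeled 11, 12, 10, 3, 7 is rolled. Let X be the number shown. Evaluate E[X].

277/35

E[X | heads] = (12+2)/2 = 7.
E[X | tails] = (11+12+10+3+7)/5 = 43/5.
By the law of total expectation,
E[X] = (3/7)·(7) + (4/7)·(43/5) = 277/35.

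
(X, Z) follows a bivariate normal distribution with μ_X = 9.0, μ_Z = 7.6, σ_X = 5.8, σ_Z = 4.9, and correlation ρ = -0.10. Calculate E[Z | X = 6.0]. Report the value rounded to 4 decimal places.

7.8534

For a bivariate normal, E[Z | X=x] = μ_Z + ρ·(σ_Z/σ_X)·(x − μ_X).
E[Z | X=6.0] = 7.6 + (-0.10)·(4.9/5.8)·(6.0 − (9.0)) = 7.6 + (-0.084483)·(-3) = 7.8534.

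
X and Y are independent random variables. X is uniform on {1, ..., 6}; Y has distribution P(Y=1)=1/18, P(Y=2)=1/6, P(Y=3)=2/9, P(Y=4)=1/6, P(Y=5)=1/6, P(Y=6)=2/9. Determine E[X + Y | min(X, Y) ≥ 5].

P(min(X, Y) ≥ 5) = 7/54.
Summing (X+Y)·P(x,y) over outcomes with min(X, Y) ≥ 5 gives 155/108.
E[X + Y | min(X, Y) ≥ 5] = (155/108) / (7/54) = 155/14.

155/14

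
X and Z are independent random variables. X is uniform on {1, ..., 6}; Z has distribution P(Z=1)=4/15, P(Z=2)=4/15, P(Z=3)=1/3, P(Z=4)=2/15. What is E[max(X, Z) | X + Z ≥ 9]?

P(X + Z ≥ 9) = 1/10.
Summing max(X,Z)·P(x,y) over outcomes with X + Z ≥ 9 gives 26/45.
E[max(X, Z) | X + Z ≥ 9] = (26/45) / (1/10) = 52/9.

52/9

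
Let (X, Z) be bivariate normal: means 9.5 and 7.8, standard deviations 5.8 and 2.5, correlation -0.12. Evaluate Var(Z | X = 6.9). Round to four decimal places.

The conditional variance in a bivariate normal is σ_Z²(1 − ρ²), independent of x.
Var(Z | X=6.9) = (2.5)²·(1 − (-0.12)²) = 6.25·0.9856 = 6.1600.

6.1600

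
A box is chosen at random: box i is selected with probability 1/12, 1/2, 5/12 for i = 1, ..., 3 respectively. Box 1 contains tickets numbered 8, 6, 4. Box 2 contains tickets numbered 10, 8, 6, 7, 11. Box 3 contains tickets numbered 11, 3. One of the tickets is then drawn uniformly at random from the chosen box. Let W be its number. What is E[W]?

E[W | box 1] = (8+6+4)/3 = 6.
E[W | box 2] = (10+8+6+7+11)/5 = 42/5.
E[W | box 3] = (11+3)/2 = 7.
By the law of total expectation,
E[W] = (1/12)·(6) + (1/2)·(42/5) + (5/12)·(7) = 457/60.

457/60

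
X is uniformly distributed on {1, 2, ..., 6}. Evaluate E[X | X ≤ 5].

3

Given X ≤ 5, X is equally likely to be any of {1, 2, 3, 4, 5}.
E[X | X ≤ 5] = (1 + 2 + 3 + 4 + 5) / 5 = 3.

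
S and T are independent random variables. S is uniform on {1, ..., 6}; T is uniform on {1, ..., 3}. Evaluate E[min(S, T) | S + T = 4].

4/3

Outcomes with S + T = 4: (1,3), (2,2), (3,1), each with probability 1/18.
E[min(S, T) | S + T = 4] = (1 + 2 + 1) / 3 = 4/3.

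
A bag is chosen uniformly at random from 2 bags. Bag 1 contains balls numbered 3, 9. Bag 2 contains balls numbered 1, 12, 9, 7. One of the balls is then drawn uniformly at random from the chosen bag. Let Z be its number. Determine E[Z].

E[Z | bag 1] = (3+9)/2 = 6.
E[Z | bag 2] = (1+12+9+7)/4 = 29/4.
By the law of total expectation,
E[Z] = (1/2)·(6) + (1/2)·(29/4) = 53/8.

53/8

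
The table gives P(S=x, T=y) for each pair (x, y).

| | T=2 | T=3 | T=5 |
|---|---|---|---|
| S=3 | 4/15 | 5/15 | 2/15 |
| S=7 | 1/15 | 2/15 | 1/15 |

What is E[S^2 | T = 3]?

143/7

P(T = 3) = 7/15.
Σ S^2·P over the event = 9·(5/15) + 49·(2/15) = 143/15.
E[S^2 | T = 3] = (143/15) / (7/15) = 143/7.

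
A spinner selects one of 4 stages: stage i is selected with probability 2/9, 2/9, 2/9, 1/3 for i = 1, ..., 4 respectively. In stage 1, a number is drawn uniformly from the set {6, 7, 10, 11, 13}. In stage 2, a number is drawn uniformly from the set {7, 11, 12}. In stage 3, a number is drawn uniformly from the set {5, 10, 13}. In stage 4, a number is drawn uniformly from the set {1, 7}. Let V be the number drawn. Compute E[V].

E[V | stage 1] = (6+7+10+11+13)/5 = 47/5.
E[V | stage 2] = (7+11+12)/3 = 10.
E[V | stage 3] = (5+10+13)/3 = 28/3.
E[V | stage 4] = (1+7)/2 = 4.
E[V] = (2/9)·(47/5) + (2/9)·(10) + (2/9)·(28/3) + (1/3)·(4) = 1042/135.

1042/135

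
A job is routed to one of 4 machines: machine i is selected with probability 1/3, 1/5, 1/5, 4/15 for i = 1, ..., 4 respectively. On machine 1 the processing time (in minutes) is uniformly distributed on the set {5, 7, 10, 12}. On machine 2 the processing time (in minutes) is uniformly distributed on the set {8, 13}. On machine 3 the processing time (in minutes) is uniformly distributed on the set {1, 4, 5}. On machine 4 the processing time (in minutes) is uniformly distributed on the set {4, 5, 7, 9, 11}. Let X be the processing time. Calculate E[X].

188/25

E[X | machine 1] = (5+7+10+12)/4 = 17/2.
E[X | machine 2] = (8+13)/2 = 21/2.
E[X | machine 3] = (1+4+5)/3 = 10/3.
E[X | machine 4] = (4+5+7+9+11)/5 = 36/5.
E[X] = (1/3)·(17/2) + (1/5)·(21/2) + (1/5)·(10/3) + (4/15)·(36/5) = 188/25.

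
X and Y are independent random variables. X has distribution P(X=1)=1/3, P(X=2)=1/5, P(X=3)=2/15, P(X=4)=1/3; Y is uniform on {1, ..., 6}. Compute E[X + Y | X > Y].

P(X > Y) = 11/45.
Summing (X+Y)·P(x,y) over outcomes with X > Y gives 13/10.
E[X + Y | X > Y] = (13/10) / (11/45) = 117/22.

117/22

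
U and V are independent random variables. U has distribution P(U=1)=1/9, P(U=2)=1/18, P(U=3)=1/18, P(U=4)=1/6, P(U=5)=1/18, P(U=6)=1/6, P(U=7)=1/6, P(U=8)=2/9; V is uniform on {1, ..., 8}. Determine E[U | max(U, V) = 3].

P(max(U, V) = 3) = 1/24.
Summing U·P(x,y) over outcomes with max(U, V) = 3 gives 13/144.
E[U | max(U, V) = 3] = (13/144) / (1/24) = 13/6.

13/6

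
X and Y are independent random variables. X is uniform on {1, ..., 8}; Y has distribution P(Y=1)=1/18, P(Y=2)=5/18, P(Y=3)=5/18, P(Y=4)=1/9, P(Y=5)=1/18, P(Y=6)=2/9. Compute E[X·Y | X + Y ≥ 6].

P(X + Y ≥ 6) = 113/144.
Summing XY·P(x,y) over outcomes with X + Y ≥ 6 gives 715/48.
E[X·Y | X + Y ≥ 6] = (715/48) / (113/144) = 2145/113.

2145/113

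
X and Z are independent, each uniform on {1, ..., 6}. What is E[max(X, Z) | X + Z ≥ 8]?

83/15

P(X + Z ≥ 8) = 5/12.
Summing max(X,Z)·P(x,y) over outcomes with X + Z ≥ 8 gives 83/36.
E[max(X, Z) | X + Z ≥ 8] = (83/36) / (5/12) = 83/15.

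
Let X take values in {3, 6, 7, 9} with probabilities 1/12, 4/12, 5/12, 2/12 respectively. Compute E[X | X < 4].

3

P(X < 4) = 1/12.
Σ over the event: 3·1/12 = 1/4.
E[X | X < 4] = (1/4) / (1/12) = 3.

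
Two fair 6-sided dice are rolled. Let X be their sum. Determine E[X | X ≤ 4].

10/3

P(X ≤ 4) = 1/6.
Σ over the event: 2·1/36 + 3·1/18 + 4·1/12 = 5/9.
E[X | X ≤ 4] = (5/9) / (1/6) = 10/3.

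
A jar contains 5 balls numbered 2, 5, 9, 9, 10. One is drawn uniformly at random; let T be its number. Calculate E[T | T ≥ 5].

P(T ≥ 5) = 4/5.
Σ over the event: 5·1/5 + 9·2/5 + 10·1/5 = 33/5.
E[T | T ≥ 5] = (33/5) / (4/5) = 33/4.

33/4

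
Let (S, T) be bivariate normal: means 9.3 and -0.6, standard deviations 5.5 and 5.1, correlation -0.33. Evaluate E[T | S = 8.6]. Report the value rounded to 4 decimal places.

The regression of T on S has slope ρ·σ_T/σ_S and passes through (μ_S, μ_T).
E[T | S=8.6] = -0.6 + (-0.33)·(5.1/5.5)·(8.6 − (9.3)) = -0.6 + (-0.306)·(-0.7) = -0.3858.

-0.3858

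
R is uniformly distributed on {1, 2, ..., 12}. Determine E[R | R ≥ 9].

21/2

Given R ≥ 9, R is equally likely to be any of {9, 10, 11, 12}.
E[R | R ≥ 9] = (9 + 10 + 11 + 12) / 4 = 21/2.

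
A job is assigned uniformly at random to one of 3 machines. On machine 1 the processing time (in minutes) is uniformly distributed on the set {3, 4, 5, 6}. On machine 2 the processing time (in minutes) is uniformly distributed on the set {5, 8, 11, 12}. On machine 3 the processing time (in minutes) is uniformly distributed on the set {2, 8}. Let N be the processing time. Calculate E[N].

37/6

E[N | machine 1] = (3+4+5+6)/4 = 9/2.
E[N | machine 2] = (5+8+11+12)/4 = 9.
E[N | machine 3] = (2+8)/2 = 5.
By the law of total expectation,
E[N] = (1/3)·(9/2) + (1/3)·(9) + (1/3)·(5) = 37/6.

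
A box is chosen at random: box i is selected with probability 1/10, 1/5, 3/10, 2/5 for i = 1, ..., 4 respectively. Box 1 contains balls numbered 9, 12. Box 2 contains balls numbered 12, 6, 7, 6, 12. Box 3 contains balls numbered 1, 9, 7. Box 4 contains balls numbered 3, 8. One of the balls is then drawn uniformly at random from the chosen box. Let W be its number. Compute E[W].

667/100

E[W | box 1] = (9+12)/2 = 21/2.
E[W | box 2] = (12+6+7+6+12)/5 = 43/5.
E[W | box 3] = (1+9+7)/3 = 17/3.
E[W | box 4] = (3+8)/2 = 11/2.
By the law of total expectation,
E[W] = (1/10)·(21/2) + (1/5)·(43/5) + (3/10)·(17/3) + (2/5)·(11/2) = 667/100.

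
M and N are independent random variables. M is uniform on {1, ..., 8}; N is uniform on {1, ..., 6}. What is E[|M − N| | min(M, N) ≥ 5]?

5/4

Outcomes with min(M, N) ≥ 5: (5,5), (5,6), (6,5), (6,6), (7,5), (7,6), (8,5), (8,6), each with probability 1/48.
E[|M − N| | min(M, N) ≥ 5] = (0 + 1 + 1 + 0 + 2 + 1 + 3 + 2) / 8 = 5/4.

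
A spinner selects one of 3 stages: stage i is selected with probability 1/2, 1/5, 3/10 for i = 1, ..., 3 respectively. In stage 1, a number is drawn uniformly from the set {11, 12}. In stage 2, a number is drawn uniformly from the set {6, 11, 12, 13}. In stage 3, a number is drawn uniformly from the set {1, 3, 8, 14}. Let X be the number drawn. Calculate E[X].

E[X | stage 1] = (11+12)/2 = 23/2.
E[X | stage 2] = (6+11+12+13)/4 = 21/2.
E[X | stage 3] = (1+3+8+14)/4 = 13/2.
By the law of total expectation,
E[X] = (1/2)·(23/2) + (1/5)·(21/2) + (3/10)·(13/2) = 49/5.

49/5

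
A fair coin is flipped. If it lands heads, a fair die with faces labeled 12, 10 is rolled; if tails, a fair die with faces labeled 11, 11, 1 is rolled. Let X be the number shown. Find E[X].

28/3

E[X | heads] = (12+10)/2 = 11.
E[X | tails] = (11+11+1)/3 = 23/3.
By the law of total expectation,
E[X] = (1/2)·(11) + (1/2)·(23/3) = 28/3.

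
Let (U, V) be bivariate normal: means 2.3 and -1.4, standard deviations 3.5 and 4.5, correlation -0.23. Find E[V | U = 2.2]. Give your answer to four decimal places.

-1.3704

The regression of V on U has slope ρ·σ_V/σ_U and passes through (μ_U, μ_V).
E[V | U=2.2] = -1.4 + (-0.23)·(4.5/3.5)·(2.2 − (2.3)) = -1.4 + (-0.29571)·(-0.1) = -1.3704.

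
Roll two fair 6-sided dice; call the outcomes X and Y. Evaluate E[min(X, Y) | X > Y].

7/3

P(X > Y) = 5/12.
Summing min(X,Y)·P(x,y) over outcomes with X > Y gives 35/36.
E[min(X, Y) | X > Y] = (35/36) / (5/12) = 7/3.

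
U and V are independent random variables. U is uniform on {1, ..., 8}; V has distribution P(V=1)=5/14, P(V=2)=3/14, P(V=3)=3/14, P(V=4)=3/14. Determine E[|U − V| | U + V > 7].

P(U + V > 7) = 23/56.
Summing |U−V|·P(x,y) over outcomes with U + V > 7 gives 13/8.
E[|U − V| | U + V > 7] = (13/8) / (23/56) = 91/23.

91/23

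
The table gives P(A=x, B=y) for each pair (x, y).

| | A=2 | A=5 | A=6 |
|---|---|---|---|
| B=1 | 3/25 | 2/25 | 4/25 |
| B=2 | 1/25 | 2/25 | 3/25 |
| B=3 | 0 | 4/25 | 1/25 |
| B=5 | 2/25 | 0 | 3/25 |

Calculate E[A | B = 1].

P(B = 1) = 9/25.
Σ A·P over the event = 2·(3/25) + 5·(2/25) + 6·(4/25) = 8/5.
E[A | B = 1] = (8/5) / (9/25) = 40/9.

40/9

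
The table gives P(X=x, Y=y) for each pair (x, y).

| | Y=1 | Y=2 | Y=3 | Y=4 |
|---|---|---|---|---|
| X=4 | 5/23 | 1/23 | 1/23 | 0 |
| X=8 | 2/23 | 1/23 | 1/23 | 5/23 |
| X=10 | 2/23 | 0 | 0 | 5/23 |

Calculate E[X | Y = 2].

6

P(Y = 2) = 2/23.
Σ X·P over the event = 4·(1/23) + 8·(1/23) = 12/23.
E[X | Y = 2] = (12/23) / (2/23) = 6.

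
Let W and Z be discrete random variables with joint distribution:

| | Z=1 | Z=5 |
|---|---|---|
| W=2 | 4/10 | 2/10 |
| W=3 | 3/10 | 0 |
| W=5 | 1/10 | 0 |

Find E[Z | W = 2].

7/3

P(W = 2) = 3/5.
Summing Z·P(W=x,Z=y) over the conditioning event gives 7/5.
E[Z | W = 2] = (7/5) / (3/5) = 7/3.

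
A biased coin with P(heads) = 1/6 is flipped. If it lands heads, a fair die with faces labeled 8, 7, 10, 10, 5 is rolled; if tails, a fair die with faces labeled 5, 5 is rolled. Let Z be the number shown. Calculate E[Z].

11/2

E[Z | heads] = (8+7+10+10+5)/5 = 8.
E[Z | tails] = (5+5)/2 = 5.
E[Z] = (1/6)·(8) + (5/6)·(5) = 11/2.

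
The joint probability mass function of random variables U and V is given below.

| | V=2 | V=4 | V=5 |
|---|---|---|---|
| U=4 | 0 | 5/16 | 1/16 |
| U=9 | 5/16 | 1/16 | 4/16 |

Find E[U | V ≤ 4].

74/11

P(V ≤ 4) = 11/16.
Σ U·P over the event = 4·(5/16) + 9·(5/16) + 9·(1/16) = 37/8.
E[U | V ≤ 4] = (37/8) / (11/16) = 74/11.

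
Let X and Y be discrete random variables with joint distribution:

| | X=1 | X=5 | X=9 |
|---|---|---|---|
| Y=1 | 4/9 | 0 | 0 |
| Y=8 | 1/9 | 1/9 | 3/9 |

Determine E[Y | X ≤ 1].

12/5

P(X ≤ 1) = 5/9.
Σ Y·P over the event = 1·(4/9) + 8·(1/9) = 4/3.
E[Y | X ≤ 1] = (4/3) / (5/9) = 12/5.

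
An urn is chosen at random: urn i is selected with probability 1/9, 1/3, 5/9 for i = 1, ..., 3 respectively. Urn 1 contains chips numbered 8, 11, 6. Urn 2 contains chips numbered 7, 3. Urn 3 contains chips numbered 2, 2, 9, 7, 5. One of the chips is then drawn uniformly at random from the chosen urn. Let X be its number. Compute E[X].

E[X | urn 1] = (8+11+6)/3 = 25/3.
E[X | urn 2] = (7+3)/2 = 5.
E[X | urn 3] = (2+2+9+7+5)/5 = 5.
E[X] = (1/9)·(25/3) + (1/3)·(5) + (5/9)·(5) = 145/27.

145/27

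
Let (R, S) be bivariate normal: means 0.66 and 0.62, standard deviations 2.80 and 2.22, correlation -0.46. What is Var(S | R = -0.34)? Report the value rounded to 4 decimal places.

3.8856

Var(S | R=x) = (1 − ρ²)·σ_S².
Var(S | R=-0.34) = (2.22)²·(1 − (-0.46)²) = 4.9284·0.7884 = 3.8856.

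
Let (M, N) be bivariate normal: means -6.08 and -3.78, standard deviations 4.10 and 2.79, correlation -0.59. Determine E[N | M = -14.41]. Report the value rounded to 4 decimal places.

The regression of N on M has slope ρ·σ_N/σ_M and passes through (μ_M, μ_N).
E[N | M=-14.41] = -3.78 + (-0.59)·(2.79/4.10)·(-14.41 − (-6.08)) = -3.78 + (-0.40149)·(-8.33) = -0.4356.

-0.4356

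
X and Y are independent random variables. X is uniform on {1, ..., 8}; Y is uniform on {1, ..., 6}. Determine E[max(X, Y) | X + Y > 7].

173/27

P(X + Y > 7) = 9/16.
Summing max(X,Y)·P(x,y) over outcomes with X + Y > 7 gives 173/48.
E[max(X, Y) | X + Y > 7] = (173/48) / (9/16) = 173/27.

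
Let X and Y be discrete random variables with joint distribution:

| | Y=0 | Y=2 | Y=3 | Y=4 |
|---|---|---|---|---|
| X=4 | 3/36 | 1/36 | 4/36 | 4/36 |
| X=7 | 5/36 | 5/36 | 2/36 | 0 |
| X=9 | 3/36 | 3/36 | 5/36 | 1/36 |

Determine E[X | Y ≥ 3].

25/4

P(Y ≥ 3) = 4/9.
Σ X·P over the event = 4·(4/36) + 4·(4/36) + 7·(2/36) + 9·(5/36) + 9·(1/36) = 25/9.
E[X | Y ≥ 3] = (25/9) / (4/9) = 25/4.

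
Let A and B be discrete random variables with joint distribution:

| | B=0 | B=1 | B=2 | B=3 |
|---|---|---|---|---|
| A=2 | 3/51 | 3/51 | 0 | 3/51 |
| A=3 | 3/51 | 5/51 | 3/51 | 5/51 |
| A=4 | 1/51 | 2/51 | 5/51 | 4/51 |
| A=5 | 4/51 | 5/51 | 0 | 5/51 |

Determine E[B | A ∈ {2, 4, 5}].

8/5

P(A ∈ {2, 4, 5}) = 35/51.
Summing B·P(A=x,B=y) over the conditioning event gives 56/51.
E[B | A ∈ {2, 4, 5}] = (56/51) / (35/51) = 8/5.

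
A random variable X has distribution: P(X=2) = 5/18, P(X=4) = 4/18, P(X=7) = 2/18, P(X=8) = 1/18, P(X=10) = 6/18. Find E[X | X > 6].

P(X > 6) = 1/2.
Σ over the event: 7·1/9 + 8·1/18 + 10·1/3 = 41/9.
E[X | X > 6] = (41/9) / (1/2) = 82/9.

82/9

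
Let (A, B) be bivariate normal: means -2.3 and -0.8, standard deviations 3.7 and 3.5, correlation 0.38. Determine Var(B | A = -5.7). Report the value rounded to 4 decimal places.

10.4811

Var(B | A=x) = (1 − ρ²)·σ_B².
Var(B | A=-5.7) = (3.5)²·(1 − (0.38)²) = 12.25·0.8556 = 10.4811.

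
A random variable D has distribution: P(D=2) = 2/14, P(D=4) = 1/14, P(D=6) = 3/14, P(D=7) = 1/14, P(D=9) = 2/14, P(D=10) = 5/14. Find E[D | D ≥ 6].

P(D ≥ 6) = 11/14.
Σ over the event: 6·3/14 + 7·1/14 + 9·1/7 + 10·5/14 = 93/14.
E[D | D ≥ 6] = (93/14) / (11/14) = 93/11.

93/11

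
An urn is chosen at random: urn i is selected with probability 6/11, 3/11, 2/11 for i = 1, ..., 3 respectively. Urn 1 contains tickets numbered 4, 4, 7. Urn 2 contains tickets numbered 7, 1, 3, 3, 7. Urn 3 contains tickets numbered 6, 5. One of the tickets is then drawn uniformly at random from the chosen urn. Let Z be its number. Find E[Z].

E[Z | urn 1] = (4+4+7)/3 = 5.
E[Z | urn 2] = (7+1+3+3+7)/5 = 21/5.
E[Z | urn 3] = (6+5)/2 = 11/2.
E[Z] = (6/11)·(5) + (3/11)·(21/5) + (2/11)·(11/2) = 268/55.

268/55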